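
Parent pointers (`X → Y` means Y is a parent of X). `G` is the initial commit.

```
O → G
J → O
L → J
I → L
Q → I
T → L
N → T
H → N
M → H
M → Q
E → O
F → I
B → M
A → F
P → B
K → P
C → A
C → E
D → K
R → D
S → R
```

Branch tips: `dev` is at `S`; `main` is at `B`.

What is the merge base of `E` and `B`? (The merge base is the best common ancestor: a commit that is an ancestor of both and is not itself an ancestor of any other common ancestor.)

Ancestors of E: {E, G, O}.
Ancestors of B: {B, G, H, I, J, L, M, N, O, Q, T}.
Common ancestors: {G, O}.
Among these, O is not an ancestor of any other common ancestor — it is the merge base.

O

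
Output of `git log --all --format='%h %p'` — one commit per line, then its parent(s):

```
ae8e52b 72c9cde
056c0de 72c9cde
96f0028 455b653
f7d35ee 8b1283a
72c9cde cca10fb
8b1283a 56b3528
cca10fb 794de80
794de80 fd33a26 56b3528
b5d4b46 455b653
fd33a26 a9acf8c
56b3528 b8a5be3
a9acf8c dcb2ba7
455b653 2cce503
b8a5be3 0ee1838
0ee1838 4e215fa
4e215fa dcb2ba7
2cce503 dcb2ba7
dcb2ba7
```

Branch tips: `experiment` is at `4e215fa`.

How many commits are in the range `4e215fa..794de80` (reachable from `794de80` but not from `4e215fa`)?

6

Reachable from 794de80: {0ee1838, 4e215fa, 56b3528, 794de80, a9acf8c, b8a5be3, dcb2ba7, fd33a26}.
Reachable from 4e215fa: {4e215fa, dcb2ba7}.
In 794de80's history but not 4e215fa's: {0ee1838, 56b3528, 794de80, a9acf8c, b8a5be3, fd33a26} — 6 commits.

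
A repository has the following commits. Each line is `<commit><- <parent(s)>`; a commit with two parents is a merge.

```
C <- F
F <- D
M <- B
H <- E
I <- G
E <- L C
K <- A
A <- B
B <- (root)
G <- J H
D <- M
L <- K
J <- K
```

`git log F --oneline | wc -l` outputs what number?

Walking parent pointers from F: reachable set = {B, D, F, M}.
That is 4 commits.

4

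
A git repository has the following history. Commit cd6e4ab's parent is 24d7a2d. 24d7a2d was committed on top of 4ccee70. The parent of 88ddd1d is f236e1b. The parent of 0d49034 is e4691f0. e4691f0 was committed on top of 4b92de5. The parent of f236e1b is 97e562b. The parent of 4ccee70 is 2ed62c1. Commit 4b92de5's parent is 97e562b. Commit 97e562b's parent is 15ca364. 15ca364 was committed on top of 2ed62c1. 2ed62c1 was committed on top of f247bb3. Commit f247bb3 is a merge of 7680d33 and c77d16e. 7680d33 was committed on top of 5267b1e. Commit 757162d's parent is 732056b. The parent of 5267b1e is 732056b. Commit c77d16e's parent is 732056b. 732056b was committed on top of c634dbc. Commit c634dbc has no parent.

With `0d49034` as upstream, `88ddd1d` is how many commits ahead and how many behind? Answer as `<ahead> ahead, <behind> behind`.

Reachable from 88ddd1d: {15ca364, 2ed62c1, 5267b1e, 732056b, 7680d33, 88ddd1d, 97e562b, c634dbc, c77d16e, f236e1b, f247bb3}.
Reachable from 0d49034: {0d49034, 15ca364, 2ed62c1, 4b92de5, 5267b1e, 732056b, 7680d33, 97e562b, c634dbc, c77d16e, e4691f0, f247bb3}.
Only in 88ddd1d's history (ahead): {88ddd1d, f236e1b} — 2.
Only in 0d49034's history (behind): {0d49034, 4b92de5, e4691f0} — 3.

2 ahead, 3 behind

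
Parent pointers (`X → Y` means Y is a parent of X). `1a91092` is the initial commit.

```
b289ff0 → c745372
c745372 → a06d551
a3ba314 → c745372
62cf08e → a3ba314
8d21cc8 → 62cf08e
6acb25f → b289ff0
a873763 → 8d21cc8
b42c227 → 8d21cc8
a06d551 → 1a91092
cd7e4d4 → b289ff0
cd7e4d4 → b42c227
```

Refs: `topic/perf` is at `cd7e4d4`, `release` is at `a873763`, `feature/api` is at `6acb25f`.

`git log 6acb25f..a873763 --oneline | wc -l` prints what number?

4

Reachable from a873763: {1a91092, 62cf08e, 8d21cc8, a06d551, a3ba314, a873763, c745372}.
Reachable from 6acb25f: {1a91092, 6acb25f, a06d551, b289ff0, c745372}.
In a873763's history but not 6acb25f's: {62cf08e, 8d21cc8, a3ba314, a873763} — 4 commits.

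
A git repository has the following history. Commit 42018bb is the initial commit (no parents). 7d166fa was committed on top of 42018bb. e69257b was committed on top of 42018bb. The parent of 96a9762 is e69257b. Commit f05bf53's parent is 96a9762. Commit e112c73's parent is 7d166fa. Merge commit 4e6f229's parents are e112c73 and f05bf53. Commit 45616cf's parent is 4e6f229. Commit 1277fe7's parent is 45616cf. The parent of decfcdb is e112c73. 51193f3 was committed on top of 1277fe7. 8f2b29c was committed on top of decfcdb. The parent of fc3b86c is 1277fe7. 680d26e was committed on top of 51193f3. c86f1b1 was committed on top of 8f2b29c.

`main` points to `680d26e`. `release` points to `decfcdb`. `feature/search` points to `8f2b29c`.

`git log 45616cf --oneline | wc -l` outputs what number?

8

Walking parent pointers from 45616cf: reachable set = {42018bb, 45616cf, 4e6f229, 7d166fa, 96a9762, e112c73, e69257b, f05bf53}.
That is 8 commits.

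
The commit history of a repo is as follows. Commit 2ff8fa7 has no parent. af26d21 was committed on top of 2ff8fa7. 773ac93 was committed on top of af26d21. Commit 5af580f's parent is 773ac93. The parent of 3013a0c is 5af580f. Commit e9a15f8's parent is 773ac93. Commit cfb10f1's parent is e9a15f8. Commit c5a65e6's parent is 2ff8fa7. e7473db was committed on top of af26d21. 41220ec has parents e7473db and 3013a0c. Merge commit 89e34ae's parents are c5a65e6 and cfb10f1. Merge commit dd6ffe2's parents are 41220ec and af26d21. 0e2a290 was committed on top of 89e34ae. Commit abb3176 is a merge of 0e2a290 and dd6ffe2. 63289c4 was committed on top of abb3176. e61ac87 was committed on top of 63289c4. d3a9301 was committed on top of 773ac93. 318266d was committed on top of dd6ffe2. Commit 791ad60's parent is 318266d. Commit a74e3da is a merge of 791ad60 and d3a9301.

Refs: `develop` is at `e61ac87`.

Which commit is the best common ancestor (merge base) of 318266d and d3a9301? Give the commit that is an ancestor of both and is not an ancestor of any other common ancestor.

773ac93

Ancestors of 318266d: {2ff8fa7, 3013a0c, 318266d, 41220ec, 5af580f, 773ac93, af26d21, dd6ffe2, e7473db}.
Ancestors of d3a9301: {2ff8fa7, 773ac93, af26d21, d3a9301}.
Common ancestors: {2ff8fa7, 773ac93, af26d21}.
Among these, 773ac93 is not an ancestor of any other common ancestor — it is the merge base.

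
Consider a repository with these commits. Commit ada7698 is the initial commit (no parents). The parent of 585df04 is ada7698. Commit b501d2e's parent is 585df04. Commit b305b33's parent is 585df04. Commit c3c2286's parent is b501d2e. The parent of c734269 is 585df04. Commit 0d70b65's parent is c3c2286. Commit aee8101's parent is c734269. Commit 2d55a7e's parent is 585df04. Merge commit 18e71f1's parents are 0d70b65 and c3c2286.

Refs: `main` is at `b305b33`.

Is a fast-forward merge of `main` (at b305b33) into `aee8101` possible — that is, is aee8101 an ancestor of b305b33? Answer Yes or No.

No

A fast-forward from aee8101 to b305b33 is possible iff aee8101 is an ancestor of b305b33.
Ancestors of b305b33: {585df04, ada7698, b305b33}.
aee8101 is not among them, so fast-forward is not possible.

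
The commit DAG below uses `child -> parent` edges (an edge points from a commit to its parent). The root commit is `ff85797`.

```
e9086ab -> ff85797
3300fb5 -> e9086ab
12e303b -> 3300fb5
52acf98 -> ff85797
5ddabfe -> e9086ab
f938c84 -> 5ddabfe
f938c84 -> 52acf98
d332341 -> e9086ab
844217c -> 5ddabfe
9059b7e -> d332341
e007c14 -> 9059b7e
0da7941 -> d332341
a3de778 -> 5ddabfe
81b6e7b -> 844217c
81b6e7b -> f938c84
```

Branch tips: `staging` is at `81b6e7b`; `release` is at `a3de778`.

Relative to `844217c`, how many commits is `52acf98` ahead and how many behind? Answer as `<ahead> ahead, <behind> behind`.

1 ahead, 3 behind

Reachable from 52acf98: {52acf98, ff85797}.
Reachable from 844217c: {5ddabfe, 844217c, e9086ab, ff85797}.
Only in 52acf98's history (ahead): {52acf98} — 1.
Only in 844217c's history (behind): {5ddabfe, 844217c, e9086ab} — 3.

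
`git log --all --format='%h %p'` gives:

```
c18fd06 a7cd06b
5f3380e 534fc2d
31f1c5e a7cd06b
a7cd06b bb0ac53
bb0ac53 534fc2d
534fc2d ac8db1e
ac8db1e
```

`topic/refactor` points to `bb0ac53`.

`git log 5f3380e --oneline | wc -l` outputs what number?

3

Walking parent pointers from 5f3380e: reachable set = {534fc2d, 5f3380e, ac8db1e}.
That is 3 commits.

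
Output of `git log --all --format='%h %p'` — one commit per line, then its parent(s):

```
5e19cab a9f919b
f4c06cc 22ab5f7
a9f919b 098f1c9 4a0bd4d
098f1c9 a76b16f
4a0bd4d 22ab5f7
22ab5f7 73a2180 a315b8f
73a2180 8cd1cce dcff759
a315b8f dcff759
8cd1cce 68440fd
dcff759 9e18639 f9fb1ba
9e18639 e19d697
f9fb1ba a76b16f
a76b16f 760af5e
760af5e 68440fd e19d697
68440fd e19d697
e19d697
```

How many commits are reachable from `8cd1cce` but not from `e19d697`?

Reachable from 8cd1cce: {68440fd, 8cd1cce, e19d697}.
Reachable from e19d697: {e19d697}.
In 8cd1cce's history but not e19d697's: {68440fd, 8cd1cce} — 2 commits.

2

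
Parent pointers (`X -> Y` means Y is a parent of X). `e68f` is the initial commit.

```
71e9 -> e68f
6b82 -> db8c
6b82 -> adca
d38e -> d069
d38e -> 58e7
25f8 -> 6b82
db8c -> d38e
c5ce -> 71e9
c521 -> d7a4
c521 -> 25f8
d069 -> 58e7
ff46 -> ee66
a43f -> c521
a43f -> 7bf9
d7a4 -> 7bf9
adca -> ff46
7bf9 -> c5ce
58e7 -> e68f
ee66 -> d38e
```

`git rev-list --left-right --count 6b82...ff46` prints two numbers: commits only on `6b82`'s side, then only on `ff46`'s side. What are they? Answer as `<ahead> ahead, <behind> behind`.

Reachable from 6b82: {58e7, 6b82, adca, d069, d38e, db8c, e68f, ee66, ff46}.
Reachable from ff46: {58e7, d069, d38e, e68f, ee66, ff46}.
Only in 6b82's history (ahead): {6b82, adca, db8c} — 3.
Only in ff46's history (behind): {} — 0.

3 ahead, 0 behind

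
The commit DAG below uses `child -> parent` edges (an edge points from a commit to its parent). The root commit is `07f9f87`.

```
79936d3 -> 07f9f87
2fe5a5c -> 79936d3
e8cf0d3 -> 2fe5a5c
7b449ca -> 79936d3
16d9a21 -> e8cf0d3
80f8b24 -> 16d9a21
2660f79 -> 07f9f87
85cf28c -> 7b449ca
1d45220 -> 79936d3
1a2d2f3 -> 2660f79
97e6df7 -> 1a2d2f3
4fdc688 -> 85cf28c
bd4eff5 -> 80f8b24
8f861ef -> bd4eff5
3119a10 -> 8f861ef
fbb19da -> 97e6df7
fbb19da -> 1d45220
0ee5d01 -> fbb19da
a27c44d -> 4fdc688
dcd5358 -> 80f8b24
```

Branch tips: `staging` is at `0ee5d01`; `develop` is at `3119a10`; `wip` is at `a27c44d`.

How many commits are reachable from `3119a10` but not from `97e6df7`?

Reachable from 3119a10: {07f9f87, 16d9a21, 2fe5a5c, 3119a10, 79936d3, 80f8b24, 8f861ef, bd4eff5, e8cf0d3}.
Reachable from 97e6df7: {07f9f87, 1a2d2f3, 2660f79, 97e6df7}.
In 3119a10's history but not 97e6df7's: {16d9a21, 2fe5a5c, 3119a10, 79936d3, 80f8b24, 8f861ef, bd4eff5, e8cf0d3} — 8 commits.

8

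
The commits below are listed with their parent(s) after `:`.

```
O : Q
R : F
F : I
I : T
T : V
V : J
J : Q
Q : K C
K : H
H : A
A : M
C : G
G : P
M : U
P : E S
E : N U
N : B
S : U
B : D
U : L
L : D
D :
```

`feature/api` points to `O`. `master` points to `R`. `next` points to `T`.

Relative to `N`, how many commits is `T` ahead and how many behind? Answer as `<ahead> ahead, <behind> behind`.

Reachable from T: {A, B, C, D, E, G, H, J, K, L, M, N, P, Q, S, T, U, V}.
Reachable from N: {B, D, N}.
Only in T's history (ahead): {A, C, E, G, H, J, K, L, M, P, Q, S, T, U, V} — 15.
Only in N's history (behind): {} — 0.

15 ahead, 0 behind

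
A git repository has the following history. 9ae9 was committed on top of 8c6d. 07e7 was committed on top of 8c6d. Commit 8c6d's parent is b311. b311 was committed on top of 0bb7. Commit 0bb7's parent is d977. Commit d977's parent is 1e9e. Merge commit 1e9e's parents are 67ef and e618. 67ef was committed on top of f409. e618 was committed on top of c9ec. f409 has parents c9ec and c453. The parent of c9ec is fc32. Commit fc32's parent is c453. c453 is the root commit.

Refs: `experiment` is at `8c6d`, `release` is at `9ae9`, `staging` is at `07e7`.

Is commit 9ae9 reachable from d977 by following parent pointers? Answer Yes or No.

No

Ancestors of d977: {1e9e, 67ef, c453, c9ec, d977, e618, f409, fc32}.
9ae9 is not in that set, so it is not an ancestor of d977.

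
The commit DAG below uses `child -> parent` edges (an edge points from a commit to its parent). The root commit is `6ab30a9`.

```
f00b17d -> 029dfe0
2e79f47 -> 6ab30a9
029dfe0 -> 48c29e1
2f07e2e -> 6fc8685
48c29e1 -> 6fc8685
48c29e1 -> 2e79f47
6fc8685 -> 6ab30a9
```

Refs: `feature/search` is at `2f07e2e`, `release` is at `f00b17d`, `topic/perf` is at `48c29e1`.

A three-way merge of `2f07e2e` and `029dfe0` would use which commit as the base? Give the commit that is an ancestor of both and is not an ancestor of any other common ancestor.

6fc8685

Ancestors of 2f07e2e: {2f07e2e, 6ab30a9, 6fc8685}.
Ancestors of 029dfe0: {029dfe0, 2e79f47, 48c29e1, 6ab30a9, 6fc8685}.
Common ancestors: {6ab30a9, 6fc8685}.
Among these, 6fc8685 is not an ancestor of any other common ancestor — it is the merge base.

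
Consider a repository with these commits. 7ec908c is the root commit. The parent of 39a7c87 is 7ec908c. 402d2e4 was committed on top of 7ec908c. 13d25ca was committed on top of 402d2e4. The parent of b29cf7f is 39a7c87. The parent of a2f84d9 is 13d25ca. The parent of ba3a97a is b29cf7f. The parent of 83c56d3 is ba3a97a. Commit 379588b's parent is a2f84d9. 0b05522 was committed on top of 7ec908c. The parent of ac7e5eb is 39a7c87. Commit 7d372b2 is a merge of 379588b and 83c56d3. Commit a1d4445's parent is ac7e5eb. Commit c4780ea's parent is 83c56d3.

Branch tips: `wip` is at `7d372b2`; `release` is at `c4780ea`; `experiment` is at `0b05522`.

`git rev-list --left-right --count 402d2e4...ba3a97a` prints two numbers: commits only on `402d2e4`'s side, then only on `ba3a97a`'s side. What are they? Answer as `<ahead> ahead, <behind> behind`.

Reachable from 402d2e4: {402d2e4, 7ec908c}.
Reachable from ba3a97a: {39a7c87, 7ec908c, b29cf7f, ba3a97a}.
Only in 402d2e4's history (ahead): {402d2e4} — 1.
Only in ba3a97a's history (behind): {39a7c87, b29cf7f, ba3a97a} — 3.

1 ahead, 3 behind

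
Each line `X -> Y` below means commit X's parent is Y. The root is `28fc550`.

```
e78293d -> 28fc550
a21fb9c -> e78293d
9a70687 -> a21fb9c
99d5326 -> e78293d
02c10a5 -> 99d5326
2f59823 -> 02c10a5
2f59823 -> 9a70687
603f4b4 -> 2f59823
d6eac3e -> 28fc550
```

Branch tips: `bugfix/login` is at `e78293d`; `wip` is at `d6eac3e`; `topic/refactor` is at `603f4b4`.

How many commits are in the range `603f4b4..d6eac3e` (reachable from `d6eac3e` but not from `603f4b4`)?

1

Reachable from d6eac3e: {28fc550, d6eac3e}.
Reachable from 603f4b4: {02c10a5, 28fc550, 2f59823, 603f4b4, 99d5326, 9a70687, a21fb9c, e78293d}.
In d6eac3e's history but not 603f4b4's: {d6eac3e} — 1 commit.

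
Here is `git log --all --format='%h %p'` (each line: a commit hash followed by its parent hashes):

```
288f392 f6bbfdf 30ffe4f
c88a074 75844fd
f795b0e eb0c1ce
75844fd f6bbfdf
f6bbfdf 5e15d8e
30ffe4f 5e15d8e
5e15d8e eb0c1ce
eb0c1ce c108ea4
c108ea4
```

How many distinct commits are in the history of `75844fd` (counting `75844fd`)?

Walking parent pointers from 75844fd: reachable set = {5e15d8e, 75844fd, c108ea4, eb0c1ce, f6bbfdf}.
That is 5 commits.

5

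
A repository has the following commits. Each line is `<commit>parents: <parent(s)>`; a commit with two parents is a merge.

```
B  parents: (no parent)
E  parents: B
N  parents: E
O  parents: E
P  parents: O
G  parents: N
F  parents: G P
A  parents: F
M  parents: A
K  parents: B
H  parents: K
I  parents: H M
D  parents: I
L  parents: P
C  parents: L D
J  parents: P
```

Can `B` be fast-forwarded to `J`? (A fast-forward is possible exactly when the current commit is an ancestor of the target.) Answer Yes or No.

A fast-forward from B to J is possible iff B is an ancestor of J.
Ancestors of J: {B, E, J, O, P}.
B is among them, so fast-forward is possible.

Yes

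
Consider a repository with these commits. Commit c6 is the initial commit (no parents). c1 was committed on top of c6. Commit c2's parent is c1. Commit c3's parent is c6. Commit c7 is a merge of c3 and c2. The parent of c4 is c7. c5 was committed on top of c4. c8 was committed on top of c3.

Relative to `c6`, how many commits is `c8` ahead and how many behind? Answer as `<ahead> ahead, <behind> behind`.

2 ahead, 0 behind

Reachable from c8: {c3, c6, c8}.
Reachable from c6: {c6}.
Only in c8's history (ahead): {c3, c8} — 2.
Only in c6's history (behind): {} — 0.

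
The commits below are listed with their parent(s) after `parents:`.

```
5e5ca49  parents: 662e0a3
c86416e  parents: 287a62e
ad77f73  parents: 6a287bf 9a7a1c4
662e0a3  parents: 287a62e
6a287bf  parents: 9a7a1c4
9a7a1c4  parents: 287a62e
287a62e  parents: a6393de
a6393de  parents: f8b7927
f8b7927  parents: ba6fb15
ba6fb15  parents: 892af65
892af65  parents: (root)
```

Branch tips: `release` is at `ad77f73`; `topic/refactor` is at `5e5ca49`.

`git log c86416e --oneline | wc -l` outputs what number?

6

Walking parent pointers from c86416e: reachable set = {287a62e, 892af65, a6393de, ba6fb15, c86416e, f8b7927}.
That is 6 commits.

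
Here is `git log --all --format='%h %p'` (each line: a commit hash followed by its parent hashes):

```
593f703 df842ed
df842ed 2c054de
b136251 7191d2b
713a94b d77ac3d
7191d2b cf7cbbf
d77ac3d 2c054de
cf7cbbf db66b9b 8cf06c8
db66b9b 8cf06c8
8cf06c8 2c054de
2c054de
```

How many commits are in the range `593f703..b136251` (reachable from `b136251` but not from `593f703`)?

Reachable from b136251: {2c054de, 7191d2b, 8cf06c8, b136251, cf7cbbf, db66b9b}.
Reachable from 593f703: {2c054de, 593f703, df842ed}.
In b136251's history but not 593f703's: {7191d2b, 8cf06c8, b136251, cf7cbbf, db66b9b} — 5 commits.

5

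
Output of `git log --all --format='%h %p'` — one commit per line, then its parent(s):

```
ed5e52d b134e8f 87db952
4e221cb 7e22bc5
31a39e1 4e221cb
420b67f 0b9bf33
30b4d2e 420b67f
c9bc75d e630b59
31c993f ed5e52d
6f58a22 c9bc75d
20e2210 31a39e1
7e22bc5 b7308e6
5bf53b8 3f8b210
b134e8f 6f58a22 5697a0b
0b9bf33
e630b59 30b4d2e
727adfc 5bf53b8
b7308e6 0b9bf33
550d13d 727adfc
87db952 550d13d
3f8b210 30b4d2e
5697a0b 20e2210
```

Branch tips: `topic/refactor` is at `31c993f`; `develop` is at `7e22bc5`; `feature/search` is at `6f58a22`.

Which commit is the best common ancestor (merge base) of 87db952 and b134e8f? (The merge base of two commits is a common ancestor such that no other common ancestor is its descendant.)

30b4d2e

Ancestors of 87db952: {0b9bf33, 30b4d2e, 3f8b210, 420b67f, 550d13d, 5bf53b8, 727adfc, 87db952}.
Ancestors of b134e8f: {0b9bf33, 20e2210, 30b4d2e, 31a39e1, 420b67f, 4e221cb, 5697a0b, 6f58a22, 7e22bc5, b134e8f, b7308e6, c9bc75d, e630b59}.
Common ancestors: {0b9bf33, 30b4d2e, 420b67f}.
Among these, 30b4d2e is not an ancestor of any other common ancestor — it is the merge base.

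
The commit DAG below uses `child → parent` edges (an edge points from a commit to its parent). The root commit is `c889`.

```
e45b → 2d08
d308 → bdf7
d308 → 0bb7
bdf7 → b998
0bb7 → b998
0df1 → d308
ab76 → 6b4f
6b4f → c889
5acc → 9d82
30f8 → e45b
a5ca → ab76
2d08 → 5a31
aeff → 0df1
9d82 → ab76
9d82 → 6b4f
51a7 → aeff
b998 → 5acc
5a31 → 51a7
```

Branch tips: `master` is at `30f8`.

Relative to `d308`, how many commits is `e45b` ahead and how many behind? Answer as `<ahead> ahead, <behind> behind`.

Reachable from e45b: {0bb7, 0df1, 2d08, 51a7, 5a31, 5acc, 6b4f, 9d82, ab76, aeff, b998, bdf7, c889, d308, e45b}.
Reachable from d308: {0bb7, 5acc, 6b4f, 9d82, ab76, b998, bdf7, c889, d308}.
Only in e45b's history (ahead): {0df1, 2d08, 51a7, 5a31, aeff, e45b} — 6.
Only in d308's history (behind): {} — 0.

6 ahead, 0 behind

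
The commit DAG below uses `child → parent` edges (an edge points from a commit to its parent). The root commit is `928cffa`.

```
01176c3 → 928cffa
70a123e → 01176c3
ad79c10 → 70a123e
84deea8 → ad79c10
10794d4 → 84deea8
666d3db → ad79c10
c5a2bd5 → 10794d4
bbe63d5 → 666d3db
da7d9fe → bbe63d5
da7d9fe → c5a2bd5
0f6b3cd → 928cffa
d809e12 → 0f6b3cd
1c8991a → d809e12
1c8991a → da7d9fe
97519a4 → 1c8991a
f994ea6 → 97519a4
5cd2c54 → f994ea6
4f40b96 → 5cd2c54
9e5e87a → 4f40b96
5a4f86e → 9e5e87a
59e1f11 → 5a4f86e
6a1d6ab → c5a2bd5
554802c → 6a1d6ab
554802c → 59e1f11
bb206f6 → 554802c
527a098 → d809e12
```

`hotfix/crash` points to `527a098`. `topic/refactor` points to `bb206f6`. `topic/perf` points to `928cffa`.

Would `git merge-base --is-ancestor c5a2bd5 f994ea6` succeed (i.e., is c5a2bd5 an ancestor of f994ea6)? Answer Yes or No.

Ancestors of f994ea6 (commits reachable by following parents): {01176c3, 0f6b3cd, 10794d4, 1c8991a, 666d3db, 70a123e, 84deea8, 928cffa, 97519a4, ad79c10, bbe63d5, c5a2bd5, d809e12, da7d9fe, f994ea6}.
c5a2bd5 is in that set, so it is an ancestor of f994ea6.

Yes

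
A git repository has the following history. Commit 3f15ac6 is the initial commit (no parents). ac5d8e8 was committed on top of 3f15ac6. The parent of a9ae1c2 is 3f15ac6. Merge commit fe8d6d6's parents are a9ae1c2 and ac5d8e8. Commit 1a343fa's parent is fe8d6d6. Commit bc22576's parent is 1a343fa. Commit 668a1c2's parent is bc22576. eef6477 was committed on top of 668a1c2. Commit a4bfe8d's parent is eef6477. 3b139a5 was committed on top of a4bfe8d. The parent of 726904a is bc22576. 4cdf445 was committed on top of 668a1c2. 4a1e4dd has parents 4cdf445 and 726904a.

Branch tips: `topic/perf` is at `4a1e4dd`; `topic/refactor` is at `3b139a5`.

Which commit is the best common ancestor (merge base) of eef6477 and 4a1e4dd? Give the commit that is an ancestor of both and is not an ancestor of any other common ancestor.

Ancestors of eef6477: {1a343fa, 3f15ac6, 668a1c2, a9ae1c2, ac5d8e8, bc22576, eef6477, fe8d6d6}.
Ancestors of 4a1e4dd: {1a343fa, 3f15ac6, 4a1e4dd, 4cdf445, 668a1c2, 726904a, a9ae1c2, ac5d8e8, bc22576, fe8d6d6}.
Common ancestors: {1a343fa, 3f15ac6, 668a1c2, a9ae1c2, ac5d8e8, bc22576, fe8d6d6}.
Among these, 668a1c2 is not an ancestor of any other common ancestor — it is the merge base.

668a1c2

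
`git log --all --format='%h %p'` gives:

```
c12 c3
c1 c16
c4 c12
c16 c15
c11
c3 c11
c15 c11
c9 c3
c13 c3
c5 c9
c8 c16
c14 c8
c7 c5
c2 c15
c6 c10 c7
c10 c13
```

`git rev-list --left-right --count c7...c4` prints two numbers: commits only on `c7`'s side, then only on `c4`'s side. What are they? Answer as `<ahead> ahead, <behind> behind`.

Reachable from c7: {c11, c3, c5, c7, c9}.
Reachable from c4: {c11, c12, c3, c4}.
Only in c7's history (ahead): {c5, c7, c9} — 3.
Only in c4's history (behind): {c12, c4} — 2.

3 ahead, 2 behind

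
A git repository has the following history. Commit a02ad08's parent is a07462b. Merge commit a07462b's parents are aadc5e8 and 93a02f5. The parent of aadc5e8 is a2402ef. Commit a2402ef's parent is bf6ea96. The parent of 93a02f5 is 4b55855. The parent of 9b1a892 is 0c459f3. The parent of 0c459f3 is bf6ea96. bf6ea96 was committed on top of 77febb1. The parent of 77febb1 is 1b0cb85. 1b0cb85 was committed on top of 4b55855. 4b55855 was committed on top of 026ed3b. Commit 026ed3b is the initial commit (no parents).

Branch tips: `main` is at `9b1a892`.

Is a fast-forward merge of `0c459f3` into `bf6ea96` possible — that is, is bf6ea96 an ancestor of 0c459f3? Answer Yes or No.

Yes

A fast-forward from bf6ea96 to 0c459f3 is possible iff bf6ea96 is an ancestor of 0c459f3.
Ancestors of 0c459f3: {026ed3b, 0c459f3, 1b0cb85, 4b55855, 77febb1, bf6ea96}.
bf6ea96 is among them, so fast-forward is possible.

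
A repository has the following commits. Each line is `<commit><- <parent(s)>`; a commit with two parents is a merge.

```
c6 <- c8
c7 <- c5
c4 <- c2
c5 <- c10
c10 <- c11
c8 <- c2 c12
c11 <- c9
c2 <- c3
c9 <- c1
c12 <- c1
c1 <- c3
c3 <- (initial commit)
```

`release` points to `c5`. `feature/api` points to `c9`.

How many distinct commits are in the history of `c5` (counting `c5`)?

6

Walking parent pointers from c5: reachable set = {c1, c10, c11, c3, c5, c9}.
That is 6 commits.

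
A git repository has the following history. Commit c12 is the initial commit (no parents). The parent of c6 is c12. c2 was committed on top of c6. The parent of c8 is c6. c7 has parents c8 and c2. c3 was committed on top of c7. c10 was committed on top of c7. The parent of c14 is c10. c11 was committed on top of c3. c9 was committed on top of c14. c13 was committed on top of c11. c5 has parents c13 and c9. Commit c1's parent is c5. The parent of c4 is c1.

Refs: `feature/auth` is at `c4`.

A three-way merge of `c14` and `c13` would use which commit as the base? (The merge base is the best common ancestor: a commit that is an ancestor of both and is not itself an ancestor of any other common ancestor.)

Ancestors of c14: {c10, c12, c14, c2, c6, c7, c8}.
Ancestors of c13: {c11, c12, c13, c2, c3, c6, c7, c8}.
Common ancestors: {c12, c2, c6, c7, c8}.
Among these, c7 is not an ancestor of any other common ancestor — it is the merge base.

c7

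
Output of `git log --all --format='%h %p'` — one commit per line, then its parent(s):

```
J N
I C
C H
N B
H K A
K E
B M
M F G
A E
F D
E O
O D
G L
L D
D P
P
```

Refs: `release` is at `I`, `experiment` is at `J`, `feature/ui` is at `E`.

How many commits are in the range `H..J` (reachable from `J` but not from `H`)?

Reachable from J: {B, D, F, G, J, L, M, N, P}.
Reachable from H: {A, D, E, H, K, O, P}.
In J's history but not H's: {B, F, G, J, L, M, N} — 7 commits.

7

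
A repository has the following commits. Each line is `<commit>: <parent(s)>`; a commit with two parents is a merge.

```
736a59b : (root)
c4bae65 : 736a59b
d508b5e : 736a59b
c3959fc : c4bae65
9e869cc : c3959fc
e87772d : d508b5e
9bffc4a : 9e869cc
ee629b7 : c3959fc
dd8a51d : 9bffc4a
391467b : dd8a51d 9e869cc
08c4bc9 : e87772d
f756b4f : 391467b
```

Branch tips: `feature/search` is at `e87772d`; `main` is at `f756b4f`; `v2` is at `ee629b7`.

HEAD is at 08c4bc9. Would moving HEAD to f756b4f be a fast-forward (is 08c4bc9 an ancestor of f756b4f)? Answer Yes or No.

A fast-forward from 08c4bc9 to f756b4f is possible iff 08c4bc9 is an ancestor of f756b4f.
Ancestors of f756b4f: {391467b, 736a59b, 9bffc4a, 9e869cc, c3959fc, c4bae65, dd8a51d, f756b4f}.
08c4bc9 is not among them, so fast-forward is not possible.

No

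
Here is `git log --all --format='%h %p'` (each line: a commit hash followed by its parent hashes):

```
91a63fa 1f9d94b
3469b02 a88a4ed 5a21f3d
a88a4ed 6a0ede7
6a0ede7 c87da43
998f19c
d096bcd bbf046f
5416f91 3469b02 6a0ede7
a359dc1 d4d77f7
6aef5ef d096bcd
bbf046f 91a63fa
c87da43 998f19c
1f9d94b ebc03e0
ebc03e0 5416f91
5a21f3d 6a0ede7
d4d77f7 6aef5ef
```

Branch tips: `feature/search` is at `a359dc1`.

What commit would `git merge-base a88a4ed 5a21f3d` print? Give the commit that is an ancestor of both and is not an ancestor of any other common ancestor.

Ancestors of a88a4ed: {6a0ede7, 998f19c, a88a4ed, c87da43}.
Ancestors of 5a21f3d: {5a21f3d, 6a0ede7, 998f19c, c87da43}.
Common ancestors: {6a0ede7, 998f19c, c87da43}.
Among these, 6a0ede7 is not an ancestor of any other common ancestor — it is the merge base.

6a0ede7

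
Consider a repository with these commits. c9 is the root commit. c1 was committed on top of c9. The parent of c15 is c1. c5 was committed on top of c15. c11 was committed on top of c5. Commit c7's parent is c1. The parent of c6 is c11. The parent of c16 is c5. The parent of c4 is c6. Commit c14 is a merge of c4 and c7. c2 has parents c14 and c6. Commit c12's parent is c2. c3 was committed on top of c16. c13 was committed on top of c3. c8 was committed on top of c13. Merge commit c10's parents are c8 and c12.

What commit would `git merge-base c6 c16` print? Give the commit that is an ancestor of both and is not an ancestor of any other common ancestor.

c5

Ancestors of c6: {c1, c11, c15, c5, c6, c9}.
Ancestors of c16: {c1, c15, c16, c5, c9}.
Common ancestors: {c1, c15, c5, c9}.
Among these, c5 is not an ancestor of any other common ancestor — it is the merge base.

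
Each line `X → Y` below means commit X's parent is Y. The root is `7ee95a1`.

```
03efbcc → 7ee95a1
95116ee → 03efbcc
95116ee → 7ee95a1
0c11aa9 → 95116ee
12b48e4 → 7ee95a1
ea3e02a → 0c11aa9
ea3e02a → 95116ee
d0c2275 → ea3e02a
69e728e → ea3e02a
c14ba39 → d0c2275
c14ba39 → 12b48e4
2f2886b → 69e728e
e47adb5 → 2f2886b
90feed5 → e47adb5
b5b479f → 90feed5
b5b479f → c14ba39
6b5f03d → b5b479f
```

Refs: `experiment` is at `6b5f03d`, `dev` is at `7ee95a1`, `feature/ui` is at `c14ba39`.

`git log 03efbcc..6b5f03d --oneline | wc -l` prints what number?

12

Reachable from 6b5f03d: {03efbcc, 0c11aa9, 12b48e4, 2f2886b, 69e728e, 6b5f03d, 7ee95a1, 90feed5, 95116ee, b5b479f, c14ba39, d0c2275, e47adb5, ea3e02a}.
Reachable from 03efbcc: {03efbcc, 7ee95a1}.
In 6b5f03d's history but not 03efbcc's: {0c11aa9, 12b48e4, 2f2886b, 69e728e, 6b5f03d, 90feed5, 95116ee, b5b479f, c14ba39, d0c2275, e47adb5, ea3e02a} — 12 commits.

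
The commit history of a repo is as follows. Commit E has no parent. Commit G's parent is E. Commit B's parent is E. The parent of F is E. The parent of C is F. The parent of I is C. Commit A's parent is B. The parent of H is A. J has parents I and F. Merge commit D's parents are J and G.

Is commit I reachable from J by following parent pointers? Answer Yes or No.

Yes

Ancestors of J (commits reachable by following parents): {C, E, F, I, J}.
I is in that set, so it is an ancestor of J.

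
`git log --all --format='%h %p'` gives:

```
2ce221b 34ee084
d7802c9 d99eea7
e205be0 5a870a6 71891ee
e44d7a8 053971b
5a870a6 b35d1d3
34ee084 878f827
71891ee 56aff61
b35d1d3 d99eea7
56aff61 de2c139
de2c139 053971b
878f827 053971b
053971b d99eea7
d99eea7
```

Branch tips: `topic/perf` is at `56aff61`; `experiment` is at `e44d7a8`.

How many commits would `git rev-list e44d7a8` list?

Walking parent pointers from e44d7a8: reachable set = {053971b, d99eea7, e44d7a8}.
That is 3 commits.

3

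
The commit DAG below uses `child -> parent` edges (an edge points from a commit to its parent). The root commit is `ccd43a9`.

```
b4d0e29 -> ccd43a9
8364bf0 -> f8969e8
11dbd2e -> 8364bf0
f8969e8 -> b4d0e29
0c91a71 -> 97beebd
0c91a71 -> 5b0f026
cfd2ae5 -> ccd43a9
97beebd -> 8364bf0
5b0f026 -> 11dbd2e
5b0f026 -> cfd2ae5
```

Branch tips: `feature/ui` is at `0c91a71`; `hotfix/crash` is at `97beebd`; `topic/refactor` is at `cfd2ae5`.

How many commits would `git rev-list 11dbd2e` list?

Walking parent pointers from 11dbd2e: reachable set = {11dbd2e, 8364bf0, b4d0e29, ccd43a9, f8969e8}.
That is 5 commits.

5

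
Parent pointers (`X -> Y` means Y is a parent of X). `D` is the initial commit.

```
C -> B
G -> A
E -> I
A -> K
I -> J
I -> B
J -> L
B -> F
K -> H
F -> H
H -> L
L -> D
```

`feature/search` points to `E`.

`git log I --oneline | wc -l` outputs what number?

Walking parent pointers from I: reachable set = {B, D, F, H, I, J, L}.
That is 7 commits.

7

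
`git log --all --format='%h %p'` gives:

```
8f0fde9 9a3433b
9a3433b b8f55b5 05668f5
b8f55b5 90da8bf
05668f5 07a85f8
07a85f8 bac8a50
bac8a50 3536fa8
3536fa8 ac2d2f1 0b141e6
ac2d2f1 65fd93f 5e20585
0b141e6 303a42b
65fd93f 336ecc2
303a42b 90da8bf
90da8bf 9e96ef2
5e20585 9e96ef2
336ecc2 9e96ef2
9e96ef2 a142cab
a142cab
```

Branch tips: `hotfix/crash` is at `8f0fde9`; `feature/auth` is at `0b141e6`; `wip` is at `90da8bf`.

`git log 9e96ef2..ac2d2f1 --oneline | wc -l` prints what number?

4

Reachable from ac2d2f1: {336ecc2, 5e20585, 65fd93f, 9e96ef2, a142cab, ac2d2f1}.
Reachable from 9e96ef2: {9e96ef2, a142cab}.
In ac2d2f1's history but not 9e96ef2's: {336ecc2, 5e20585, 65fd93f, ac2d2f1} — 4 commits.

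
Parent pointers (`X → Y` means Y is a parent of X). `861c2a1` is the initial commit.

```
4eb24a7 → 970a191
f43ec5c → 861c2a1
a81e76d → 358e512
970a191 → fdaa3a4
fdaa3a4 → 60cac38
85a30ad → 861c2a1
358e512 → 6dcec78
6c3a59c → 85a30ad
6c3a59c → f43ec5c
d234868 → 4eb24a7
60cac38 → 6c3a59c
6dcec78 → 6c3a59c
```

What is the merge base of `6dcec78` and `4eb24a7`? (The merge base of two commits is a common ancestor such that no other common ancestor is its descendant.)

6c3a59c

Ancestors of 6dcec78: {6c3a59c, 6dcec78, 85a30ad, 861c2a1, f43ec5c}.
Ancestors of 4eb24a7: {4eb24a7, 60cac38, 6c3a59c, 85a30ad, 861c2a1, 970a191, f43ec5c, fdaa3a4}.
Common ancestors: {6c3a59c, 85a30ad, 861c2a1, f43ec5c}.
Among these, 6c3a59c is not an ancestor of any other common ancestor — it is the merge base.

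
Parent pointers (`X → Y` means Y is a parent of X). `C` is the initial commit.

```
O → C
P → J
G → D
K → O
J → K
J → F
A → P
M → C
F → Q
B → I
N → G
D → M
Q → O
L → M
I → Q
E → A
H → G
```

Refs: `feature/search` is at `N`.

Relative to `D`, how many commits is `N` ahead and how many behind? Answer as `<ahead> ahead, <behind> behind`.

2 ahead, 0 behind

Reachable from N: {C, D, G, M, N}.
Reachable from D: {C, D, M}.
Only in N's history (ahead): {G, N} — 2.
Only in D's history (behind): {} — 0.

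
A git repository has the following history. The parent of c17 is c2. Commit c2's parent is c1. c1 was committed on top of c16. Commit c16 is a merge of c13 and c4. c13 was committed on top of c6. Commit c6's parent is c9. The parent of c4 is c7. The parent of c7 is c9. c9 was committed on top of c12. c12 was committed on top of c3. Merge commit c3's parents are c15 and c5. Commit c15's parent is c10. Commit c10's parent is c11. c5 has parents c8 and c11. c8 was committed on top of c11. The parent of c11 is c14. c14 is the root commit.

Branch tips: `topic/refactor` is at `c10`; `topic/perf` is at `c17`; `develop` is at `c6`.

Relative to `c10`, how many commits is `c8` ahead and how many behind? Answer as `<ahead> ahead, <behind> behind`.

Reachable from c8: {c11, c14, c8}.
Reachable from c10: {c10, c11, c14}.
Only in c8's history (ahead): {c8} — 1.
Only in c10's history (behind): {c10} — 1.

1 ahead, 1 behind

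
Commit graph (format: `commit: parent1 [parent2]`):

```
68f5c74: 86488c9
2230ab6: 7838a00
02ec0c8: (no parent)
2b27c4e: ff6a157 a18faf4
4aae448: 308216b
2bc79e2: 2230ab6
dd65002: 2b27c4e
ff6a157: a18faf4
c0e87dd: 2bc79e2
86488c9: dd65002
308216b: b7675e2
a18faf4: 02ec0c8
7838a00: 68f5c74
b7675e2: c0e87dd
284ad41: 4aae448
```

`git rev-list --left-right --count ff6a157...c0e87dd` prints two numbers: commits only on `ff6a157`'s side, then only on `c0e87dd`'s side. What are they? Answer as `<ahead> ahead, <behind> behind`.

Reachable from ff6a157: {02ec0c8, a18faf4, ff6a157}.
Reachable from c0e87dd: {02ec0c8, 2230ab6, 2b27c4e, 2bc79e2, 68f5c74, 7838a00, 86488c9, a18faf4, c0e87dd, dd65002, ff6a157}.
Only in ff6a157's history (ahead): {} — 0.
Only in c0e87dd's history (behind): {2230ab6, 2b27c4e, 2bc79e2, 68f5c74, 7838a00, 86488c9, c0e87dd, dd65002} — 8.

0 ahead, 8 behind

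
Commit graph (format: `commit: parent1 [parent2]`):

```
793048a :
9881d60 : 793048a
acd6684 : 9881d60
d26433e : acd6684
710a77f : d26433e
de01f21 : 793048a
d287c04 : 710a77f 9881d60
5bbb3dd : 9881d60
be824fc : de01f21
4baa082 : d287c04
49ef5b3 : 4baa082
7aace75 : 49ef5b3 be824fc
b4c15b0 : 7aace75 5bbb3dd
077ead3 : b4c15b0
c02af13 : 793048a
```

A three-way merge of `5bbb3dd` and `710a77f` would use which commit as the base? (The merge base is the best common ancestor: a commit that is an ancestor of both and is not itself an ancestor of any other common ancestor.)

9881d60

Ancestors of 5bbb3dd: {5bbb3dd, 793048a, 9881d60}.
Ancestors of 710a77f: {710a77f, 793048a, 9881d60, acd6684, d26433e}.
Common ancestors: {793048a, 9881d60}.
Among these, 9881d60 is not an ancestor of any other common ancestor — it is the merge base.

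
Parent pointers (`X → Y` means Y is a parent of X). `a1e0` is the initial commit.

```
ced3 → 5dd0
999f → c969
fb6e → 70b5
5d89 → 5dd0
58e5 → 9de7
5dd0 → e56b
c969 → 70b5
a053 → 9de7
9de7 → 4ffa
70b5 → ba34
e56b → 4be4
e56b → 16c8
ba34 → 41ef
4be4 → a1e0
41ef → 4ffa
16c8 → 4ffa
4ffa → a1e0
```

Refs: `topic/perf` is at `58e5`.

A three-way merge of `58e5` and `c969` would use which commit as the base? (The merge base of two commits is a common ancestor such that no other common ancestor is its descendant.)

4ffa

Ancestors of 58e5: {4ffa, 58e5, 9de7, a1e0}.
Ancestors of c969: {41ef, 4ffa, 70b5, a1e0, ba34, c969}.
Common ancestors: {4ffa, a1e0}.
Among these, 4ffa is not an ancestor of any other common ancestor — it is the merge base.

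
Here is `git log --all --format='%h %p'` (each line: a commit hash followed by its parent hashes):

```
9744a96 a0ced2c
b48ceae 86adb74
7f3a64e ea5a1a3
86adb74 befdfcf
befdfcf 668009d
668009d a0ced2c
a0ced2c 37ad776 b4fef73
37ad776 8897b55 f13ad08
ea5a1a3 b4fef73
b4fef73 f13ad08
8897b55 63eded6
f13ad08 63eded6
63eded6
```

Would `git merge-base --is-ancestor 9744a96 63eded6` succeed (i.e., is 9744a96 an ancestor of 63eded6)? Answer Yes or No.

No

Ancestors of 63eded6: {63eded6}.
9744a96 is not in that set, so it is not an ancestor of 63eded6.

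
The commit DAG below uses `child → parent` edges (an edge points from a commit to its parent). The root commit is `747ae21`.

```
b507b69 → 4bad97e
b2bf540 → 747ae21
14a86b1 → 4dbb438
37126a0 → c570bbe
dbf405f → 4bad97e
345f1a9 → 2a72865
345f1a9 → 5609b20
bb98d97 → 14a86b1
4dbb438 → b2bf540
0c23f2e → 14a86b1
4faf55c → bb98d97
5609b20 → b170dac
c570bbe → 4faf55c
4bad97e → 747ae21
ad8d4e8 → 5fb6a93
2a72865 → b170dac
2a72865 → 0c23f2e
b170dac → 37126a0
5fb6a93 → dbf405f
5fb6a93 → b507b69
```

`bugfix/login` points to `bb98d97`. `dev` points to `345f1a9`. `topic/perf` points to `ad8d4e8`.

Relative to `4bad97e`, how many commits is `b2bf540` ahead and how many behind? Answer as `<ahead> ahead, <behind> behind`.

Reachable from b2bf540: {747ae21, b2bf540}.
Reachable from 4bad97e: {4bad97e, 747ae21}.
Only in b2bf540's history (ahead): {b2bf540} — 1.
Only in 4bad97e's history (behind): {4bad97e} — 1.

1 ahead, 1 behind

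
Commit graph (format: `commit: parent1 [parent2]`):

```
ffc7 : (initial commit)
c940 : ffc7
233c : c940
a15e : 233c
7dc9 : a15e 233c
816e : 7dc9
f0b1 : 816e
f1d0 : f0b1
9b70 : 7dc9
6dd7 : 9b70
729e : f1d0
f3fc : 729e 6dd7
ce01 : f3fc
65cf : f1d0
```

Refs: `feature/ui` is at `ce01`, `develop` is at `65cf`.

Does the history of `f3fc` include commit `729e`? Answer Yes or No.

Ancestors of f3fc (commits reachable by following parents): {233c, 6dd7, 729e, 7dc9, 816e, 9b70, a15e, c940, f0b1, f1d0, f3fc, ffc7}.
729e is in that set, so it is an ancestor of f3fc.

Yes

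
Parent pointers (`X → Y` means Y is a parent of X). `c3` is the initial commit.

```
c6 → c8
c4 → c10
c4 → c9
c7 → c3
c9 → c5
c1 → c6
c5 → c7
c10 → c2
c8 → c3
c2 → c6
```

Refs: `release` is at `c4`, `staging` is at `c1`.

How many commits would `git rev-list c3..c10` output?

4

Reachable from c10: {c10, c2, c3, c6, c8}.
Reachable from c3: {c3}.
In c10's history but not c3's: {c10, c2, c6, c8} — 4 commits.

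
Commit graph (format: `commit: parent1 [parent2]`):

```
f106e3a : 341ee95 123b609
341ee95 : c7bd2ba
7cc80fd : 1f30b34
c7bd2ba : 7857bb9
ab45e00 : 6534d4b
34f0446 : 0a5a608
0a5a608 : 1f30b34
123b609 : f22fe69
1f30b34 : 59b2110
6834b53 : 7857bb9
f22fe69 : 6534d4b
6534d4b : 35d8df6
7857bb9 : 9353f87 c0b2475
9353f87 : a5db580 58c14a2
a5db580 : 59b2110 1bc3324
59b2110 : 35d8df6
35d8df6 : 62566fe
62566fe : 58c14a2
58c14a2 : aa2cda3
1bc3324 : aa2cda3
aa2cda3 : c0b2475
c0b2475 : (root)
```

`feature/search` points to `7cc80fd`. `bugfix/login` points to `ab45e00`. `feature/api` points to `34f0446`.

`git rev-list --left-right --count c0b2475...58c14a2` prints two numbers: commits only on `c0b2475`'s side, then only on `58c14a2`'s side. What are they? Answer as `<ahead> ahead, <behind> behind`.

Reachable from c0b2475: {c0b2475}.
Reachable from 58c14a2: {58c14a2, aa2cda3, c0b2475}.
Only in c0b2475's history (ahead): {} — 0.
Only in 58c14a2's history (behind): {58c14a2, aa2cda3} — 2.

0 ahead, 2 behind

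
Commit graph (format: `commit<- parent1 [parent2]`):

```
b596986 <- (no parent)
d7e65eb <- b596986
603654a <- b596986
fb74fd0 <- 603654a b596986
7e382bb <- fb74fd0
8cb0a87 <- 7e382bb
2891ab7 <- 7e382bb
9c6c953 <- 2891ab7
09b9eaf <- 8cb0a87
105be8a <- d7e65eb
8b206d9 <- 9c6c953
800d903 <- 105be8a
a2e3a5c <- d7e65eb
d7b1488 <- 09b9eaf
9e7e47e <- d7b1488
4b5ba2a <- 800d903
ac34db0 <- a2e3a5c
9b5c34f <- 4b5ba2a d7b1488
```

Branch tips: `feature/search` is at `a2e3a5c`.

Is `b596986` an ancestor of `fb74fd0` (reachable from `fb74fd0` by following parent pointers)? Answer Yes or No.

Yes

Ancestors of fb74fd0 (commits reachable by following parents): {603654a, b596986, fb74fd0}.
b596986 is in that set, so it is an ancestor of fb74fd0.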